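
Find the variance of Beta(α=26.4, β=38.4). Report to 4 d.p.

μ = 26.4/64.8 = 0.407407; Var = μ(1−μ)/(α+β+1) = 0.2414266/65.8 = 0.0037.

0.0037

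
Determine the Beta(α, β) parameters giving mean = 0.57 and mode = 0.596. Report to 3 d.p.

α = 4.209, β = 3.175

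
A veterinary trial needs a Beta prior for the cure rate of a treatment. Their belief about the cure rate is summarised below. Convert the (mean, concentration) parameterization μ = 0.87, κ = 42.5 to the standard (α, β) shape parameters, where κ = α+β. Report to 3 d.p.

α = 36.975, β = 5.525

Split κ in proportion μ : (1−μ): α = 0.87·42.5 = 36.975, β = 42.5 − 36.975 = 5.525.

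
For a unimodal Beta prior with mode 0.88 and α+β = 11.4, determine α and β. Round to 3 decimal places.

α = 9.272, β = 2.128

Since the density peak of Beta(α,β) is at (α−1)/(α+β−2),
α = 1 + 0.88(11.4−2) = 9.272 and β = 11.4 − 9.272 = 2.128.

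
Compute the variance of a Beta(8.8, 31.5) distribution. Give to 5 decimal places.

α+β = 40.3 and αβ = 277.20, so Var = αβ/[(α+β)²(α+β+1)] = 277.20/67074.917 = 0.00413.

0.00413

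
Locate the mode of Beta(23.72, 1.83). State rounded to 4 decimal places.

The density x^(α−1)(1−x)^(β−1) is maximised at (α−1)/(α+β−2) = 22.72/23.55 = 0.9648.

0.9648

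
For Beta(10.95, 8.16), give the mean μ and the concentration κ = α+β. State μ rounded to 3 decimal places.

μ = 0.573, κ = 19.11

κ = α+β = 10.95+8.16 = 19.11; μ = α/κ = 10.95/19.11 = 0.573.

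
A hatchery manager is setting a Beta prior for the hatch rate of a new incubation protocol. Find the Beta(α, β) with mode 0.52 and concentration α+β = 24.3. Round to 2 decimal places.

Mode = (α−1)/(κ−2) with κ = α+β, so α−1 = 0.52·22.3 = 11.60.
α = 12.60; β = κ − α = 11.70.

α = 12.60, β = 11.70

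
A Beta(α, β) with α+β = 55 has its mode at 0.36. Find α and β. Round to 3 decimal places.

α = 20.080, β = 34.920

For α,β>1 the mode is (α−1)/(α+β−2), so α = mode·(κ−2)+1 = 0.36×53+1 = 20.080.
And β = (1−mode)·(κ−2)+1 = 0.64×53+1 = 34.920.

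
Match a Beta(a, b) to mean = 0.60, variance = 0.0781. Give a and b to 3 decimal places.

a = 1.244, b = 0.829

By moment matching, a+b = μ(1−μ)/σ² − 1 = (0.60·0.40)/0.0781 − 1 = 3.0730 − 1 = 2.0730.
Since a/(a+b) = μ, a = 0.60·2.0730 = 1.244 and b = 0.40·2.0730 = 0.829.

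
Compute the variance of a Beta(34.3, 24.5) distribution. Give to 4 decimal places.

Var = αβ/[(α+β)²(α+β+1)] = (34.3×24.5)/(58.8²×59.8) = 840.35/206754.912 = 0.0041.

0.0041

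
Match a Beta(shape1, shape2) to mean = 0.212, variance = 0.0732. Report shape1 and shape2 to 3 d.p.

By moment matching, shape1+shape2 = μ(1−μ)/σ² − 1 = (0.212·0.788)/0.0732 − 1 = 2.2822 − 1 = 1.2822.
Since shape1/(shape1+shape2) = μ, shape1 = 0.212·1.2822 = 0.272 and shape2 = 0.788·1.2822 = 1.010.

shape1 = 0.272, shape2 = 1.010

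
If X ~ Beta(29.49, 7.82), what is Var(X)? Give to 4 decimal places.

0.0043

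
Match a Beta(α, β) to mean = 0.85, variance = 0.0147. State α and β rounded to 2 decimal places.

α = 6.52, β = 1.15

Let s = α+β. The Beta variance is μ(1−μ)/(s+1).
So s+1 = μ(1−μ)/σ² = (0.85×0.15)/0.0147 = 0.1275/0.0147 = 8.6735, giving s = 7.6735.
Then α = μs = 0.85×7.6735 = 6.52 and β = (1−μ)s = 0.15×7.6735 = 1.15.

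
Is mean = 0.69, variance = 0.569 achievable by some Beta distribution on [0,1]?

The Beta variance bound is σ² < μ(1−μ).
Here μ(1−μ) = 0.69×0.31 = 0.2139, and 0.569 ≥ 0.2139.

No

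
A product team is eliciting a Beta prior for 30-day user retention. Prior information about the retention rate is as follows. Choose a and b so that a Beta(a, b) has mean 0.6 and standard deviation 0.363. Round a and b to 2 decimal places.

a = 0.49, b = 0.33

σ² = 0.363² = 0.131769.
With s = a+b, Var = μ(1−μ)/(s+1), so s+1 = (0.6×0.4)/0.131769 = 1.8214 and s = 0.8214.
a = μs = 0.49, b = (1−μ)s = 0.33.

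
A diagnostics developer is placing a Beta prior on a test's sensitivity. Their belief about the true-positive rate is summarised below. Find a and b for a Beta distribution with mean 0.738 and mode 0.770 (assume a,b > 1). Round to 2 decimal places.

a = 12.45, b = 4.42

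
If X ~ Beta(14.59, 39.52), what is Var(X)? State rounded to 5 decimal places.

0.00357

Var = αβ/[(α+β)²(α+β+1)] = (14.59×39.52)/(54.11²×55.11) = 576.5968/161356.133631 = 0.00357.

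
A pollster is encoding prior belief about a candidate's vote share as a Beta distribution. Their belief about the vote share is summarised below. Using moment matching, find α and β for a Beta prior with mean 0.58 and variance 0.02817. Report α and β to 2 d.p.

Let s = α+β. The Beta variance is μ(1−μ)/(s+1).
So s+1 = μ(1−μ)/σ² = (0.58×0.42)/0.02817 = 0.2436/0.02817 = 8.6475, giving s = 7.6475.
Then α = μs = 0.58×7.6475 = 4.44 and β = (1−μ)s = 0.42×7.6475 = 3.21.

α = 4.44, β = 3.21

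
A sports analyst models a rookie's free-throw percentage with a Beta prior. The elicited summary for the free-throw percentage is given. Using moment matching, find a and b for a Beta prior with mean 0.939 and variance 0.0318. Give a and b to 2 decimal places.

a = 0.75, b = 0.05

By moment matching, a+b = μ(1−μ)/σ² − 1 = (0.939·0.061)/0.0318 − 1 = 1.8012 − 1 = 0.8012.
Since a/(a+b) = μ, a = 0.939·0.8012 = 0.75 and b = 0.061·0.8012 = 0.05.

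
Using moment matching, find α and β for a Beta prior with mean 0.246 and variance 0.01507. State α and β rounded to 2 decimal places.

α = 2.78, β = 8.53

By moment matching, α+β = μ(1−μ)/σ² − 1 = (0.246·0.754)/0.01507 − 1 = 12.3082 − 1 = 11.3082.
Since α/(α+β) = μ, α = 0.246·11.3082 = 2.78 and β = 0.754·11.3082 = 8.53.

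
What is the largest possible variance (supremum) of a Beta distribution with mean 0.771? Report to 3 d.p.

0.177

For fixed mean μ the Beta variance is μ(1−μ)/(α+β+1), increasing as α+β decreases.
Its least upper bound (not attained) is μ(1−μ) = 0.771·0.229 = 0.177.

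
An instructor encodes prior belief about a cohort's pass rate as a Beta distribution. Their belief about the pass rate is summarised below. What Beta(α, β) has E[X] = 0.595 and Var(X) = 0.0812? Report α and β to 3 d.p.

α = 1.171, β = 0.797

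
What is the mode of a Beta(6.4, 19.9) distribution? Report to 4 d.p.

0.2222

The density x^(α−1)(1−x)^(β−1) is maximised at (α−1)/(α+β−2) = 5.4/24.3 = 0.2222.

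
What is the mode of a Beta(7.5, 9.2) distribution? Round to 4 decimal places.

The density x^(α−1)(1−x)^(β−1) is maximised at (α−1)/(α+β−2) = 6.5/14.7 = 0.4422.

0.4422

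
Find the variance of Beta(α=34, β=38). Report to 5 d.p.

μ = 34/72 = 0.472222; Var = μ(1−μ)/(α+β+1) = 0.2492284/73 = 0.00341.

0.00341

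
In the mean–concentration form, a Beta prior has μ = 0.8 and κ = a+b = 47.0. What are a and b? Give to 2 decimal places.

Split κ in proportion μ : (1−μ): a = 0.8·47.0 = 37.60, b = 47.0 − 37.60 = 9.40.

a = 37.60, b = 9.40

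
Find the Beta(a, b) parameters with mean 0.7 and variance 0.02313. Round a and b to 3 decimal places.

By moment matching, a+b = μ(1−μ)/σ² − 1 = (0.7·0.3)/0.02313 − 1 = 9.0791 − 1 = 8.0791.
Since a/(a+b) = μ, a = 0.7·8.0791 = 5.655 and b = 0.3·8.0791 = 2.424.

a = 5.655, b = 2.424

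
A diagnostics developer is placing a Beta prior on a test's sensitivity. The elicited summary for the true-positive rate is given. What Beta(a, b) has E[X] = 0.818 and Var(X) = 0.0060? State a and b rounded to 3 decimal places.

a = 19.479, b = 4.334

Let s = a+b. The Beta variance is μ(1−μ)/(s+1).
So s+1 = μ(1−μ)/σ² = (0.818×0.182)/0.0060 = 0.148876/0.0060 = 24.8127, giving s = 23.8127.
Then a = μs = 0.818×23.8127 = 19.479 and b = (1−μ)s = 0.182×23.8127 = 4.334.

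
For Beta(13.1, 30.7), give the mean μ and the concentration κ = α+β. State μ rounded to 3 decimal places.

μ = 0.299, κ = 43.8

κ = α+β = 13.1+30.7 = 43.8; μ = α/κ = 13.1/43.8 = 0.299.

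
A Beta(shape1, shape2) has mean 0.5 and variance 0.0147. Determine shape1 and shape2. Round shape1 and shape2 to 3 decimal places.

By moment matching, shape1+shape2 = μ(1−μ)/σ² − 1 = (0.5·0.5)/0.0147 − 1 = 17.0068 − 1 = 16.0068.
Since shape1/(shape1+shape2) = μ, shape1 = 0.5·16.0068 = 8.003 and shape2 = 0.5·16.0068 = 8.003.

shape1 = 8.003, shape2 = 8.003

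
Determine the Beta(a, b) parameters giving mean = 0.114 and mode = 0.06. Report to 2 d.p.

a = 1.86, b = 14.44

Let s = a+b. Mean gives a = μs = 0.114s; mode gives (a−1)/(s−2) = 0.06.
Substituting: 0.114s − 1 = 0.06(s−2) = 0.06s − 0.12, so 0.054s = 0.88 and s = 16.2963.
Then a = 0.114×16.2963 = 1.86 and b = s−a = 14.44.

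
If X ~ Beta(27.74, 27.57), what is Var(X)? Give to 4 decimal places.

Var = αβ/[(α+β)²(α+β+1)] = (27.74×27.57)/(55.31²×56.31) = 764.7918/172263.332391 = 0.0044.

0.0044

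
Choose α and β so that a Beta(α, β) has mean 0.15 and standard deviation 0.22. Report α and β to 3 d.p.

Variance = 0.22² = 0.0484. The moment-matching identity α+β = μ(1−μ)/Var − 1 gives
α+β = 0.1275/0.0484 − 1 = 1.6343, so α = μ·1.6343 = 0.245 and β = (1−μ)·1.6343 = 1.389.

α = 0.245, β = 1.389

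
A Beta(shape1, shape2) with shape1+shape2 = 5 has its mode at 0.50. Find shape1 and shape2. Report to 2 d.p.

shape1 = 2.50, shape2 = 2.50

Since the density peak of Beta(shape1,shape2) is at (shape1−1)/(shape1+shape2−2),
shape1 = 1 + 0.50(5−2) = 2.50 and shape2 = 5 − 2.50 = 2.50.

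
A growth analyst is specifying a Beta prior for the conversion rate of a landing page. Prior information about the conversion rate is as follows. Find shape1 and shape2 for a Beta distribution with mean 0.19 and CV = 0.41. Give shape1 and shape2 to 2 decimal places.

shape1 = 4.63, shape2 = 19.73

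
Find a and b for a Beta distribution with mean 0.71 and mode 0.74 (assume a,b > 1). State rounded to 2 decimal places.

a = 11.36, b = 4.64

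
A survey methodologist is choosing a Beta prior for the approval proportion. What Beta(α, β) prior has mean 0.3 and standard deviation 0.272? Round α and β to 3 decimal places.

σ² = 0.272² = 0.073984.
With s = α+β, Var = μ(1−μ)/(s+1), so s+1 = (0.3×0.7)/0.073984 = 2.8385 and s = 1.8385.
α = μs = 0.552, β = (1−μ)s = 1.287.

α = 0.552, β = 1.287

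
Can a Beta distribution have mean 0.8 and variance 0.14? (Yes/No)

A Beta with mean μ has variance μ(1−μ)/(α+β+1) < μ(1−μ).
Here μ(1−μ) = 0.8×0.2 = 0.16, and 0.14 < 0.16.

Yes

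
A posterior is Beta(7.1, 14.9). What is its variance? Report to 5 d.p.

μ = 7.1/22.0 = 0.322727; Var = μ(1−μ)/(α+β+1) = 0.2185744/23.0 = 0.00950.

0.00950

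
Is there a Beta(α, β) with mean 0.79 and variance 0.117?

A Beta with mean μ has variance μ(1−μ)/(α+β+1) < μ(1−μ).
Here μ(1−μ) = 0.79×0.21 = 0.1659, and 0.117 < 0.1659.

Yes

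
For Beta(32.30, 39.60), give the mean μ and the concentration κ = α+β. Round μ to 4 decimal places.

κ = α+β = 32.30+39.60 = 71.90; μ = α/κ = 32.30/71.90 = 0.4492.

μ = 0.4492, κ = 71.90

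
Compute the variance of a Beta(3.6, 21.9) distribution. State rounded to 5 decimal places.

0.00458

Var = αβ/[(α+β)²(α+β+1)] = (3.6×21.9)/(25.5²×26.5) = 78.84/17231.625 = 0.00458.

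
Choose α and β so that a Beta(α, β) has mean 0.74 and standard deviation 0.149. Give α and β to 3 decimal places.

α = 5.673, β = 1.993

Variance = 0.149² = 0.022201. The moment-matching identity α+β = μ(1−μ)/Var − 1 gives
α+β = 0.1924/0.022201 − 1 = 7.6663, so α = μ·7.6663 = 5.673 and β = (1−μ)·7.6663 = 1.993.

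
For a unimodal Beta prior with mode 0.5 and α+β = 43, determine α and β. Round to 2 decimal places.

α = 21.50, β = 21.50

Mode = (α−1)/(κ−2) with κ = α+β, so α−1 = 0.5·41 = 20.50.
α = 21.50; β = κ − α = 21.50.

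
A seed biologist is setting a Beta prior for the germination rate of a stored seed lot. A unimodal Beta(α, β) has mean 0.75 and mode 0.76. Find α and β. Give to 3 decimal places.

Let s = α+β. Mean gives α = μs = 0.75s; mode gives (α−1)/(s−2) = 0.76.
Substituting: 0.75s − 1 = 0.76(s−2) = 0.76s − 1.52, so -0.01s = -0.52 and s = 52.0000.
Then α = 0.75×52.0000 = 39.000 and β = s−α = 13.000.

α = 39.000, β = 13.000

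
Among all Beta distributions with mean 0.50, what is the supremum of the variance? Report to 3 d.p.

0.250

For fixed mean μ the Beta variance is μ(1−μ)/(α+β+1), increasing as α+β decreases.
Its least upper bound (not attained) is μ(1−μ) = 0.50·0.50 = 0.250.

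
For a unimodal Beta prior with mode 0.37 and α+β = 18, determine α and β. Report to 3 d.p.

α = 6.920, β = 11.080

Since the density peak of Beta(α,β) is at (α−1)/(α+β−2),
α = 1 + 0.37(18−2) = 6.920 and β = 18 − 6.920 = 11.080.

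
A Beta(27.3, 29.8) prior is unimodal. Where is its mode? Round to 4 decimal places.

The density x^(α−1)(1−x)^(β−1) is maximised at (α−1)/(α+β−2) = 26.3/55.1 = 0.4773.

0.4773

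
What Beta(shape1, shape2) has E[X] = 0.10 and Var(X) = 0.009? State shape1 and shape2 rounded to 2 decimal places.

Write ν = shape1+shape2; then shape1 = μν and Var = μ(1−μ)/(ν+1).
ν = μ(1−μ)/Var − 1 = 0.0900/0.009 − 1 = 9.0000.
shape1 = 0.10·9.0000 = 0.90, shape2 = 0.90·9.0000 = 8.10.

shape1 = 0.90, shape2 = 8.10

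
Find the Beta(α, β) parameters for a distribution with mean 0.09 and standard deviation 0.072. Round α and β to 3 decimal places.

α = 1.332, β = 13.467

Variance = 0.072² = 0.005184. The moment-matching identity α+β = μ(1−μ)/Var − 1 gives
α+β = 0.0819/0.005184 − 1 = 14.7986, so α = μ·14.7986 = 1.332 and β = (1−μ)·14.7986 = 13.467.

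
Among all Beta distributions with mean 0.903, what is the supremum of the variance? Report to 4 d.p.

0.0876

Var = μ(1−μ)/(α+β+1), which approaches μ(1−μ) as α+β → 0.
So the supremum is μ(1−μ) = 0.903×0.097 = 0.0876.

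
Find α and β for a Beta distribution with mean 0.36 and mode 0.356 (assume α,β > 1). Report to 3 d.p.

α = 25.920, β = 46.080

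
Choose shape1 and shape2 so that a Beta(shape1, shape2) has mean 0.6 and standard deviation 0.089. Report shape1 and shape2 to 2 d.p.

Variance = 0.089² = 0.007921. The moment-matching identity shape1+shape2 = μ(1−μ)/Var − 1 gives
shape1+shape2 = 0.24/0.007921 − 1 = 29.2992, so shape1 = μ·29.2992 = 17.58 and shape2 = (1−μ)·29.2992 = 11.72.

shape1 = 17.58, shape2 = 11.72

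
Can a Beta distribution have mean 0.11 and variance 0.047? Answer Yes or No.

Yes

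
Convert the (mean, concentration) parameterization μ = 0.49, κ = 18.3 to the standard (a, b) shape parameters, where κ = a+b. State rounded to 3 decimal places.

a = 8.967, b = 9.333

a = μκ = 0.49×18.3 = 8.967 and b = (1−μ)κ = 0.51×18.3 = 9.333.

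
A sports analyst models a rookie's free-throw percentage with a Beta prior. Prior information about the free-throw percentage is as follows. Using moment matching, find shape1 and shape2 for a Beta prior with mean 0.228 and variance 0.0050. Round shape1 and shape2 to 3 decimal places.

shape1 = 7.798, shape2 = 26.405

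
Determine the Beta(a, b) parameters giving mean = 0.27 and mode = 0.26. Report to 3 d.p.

a = 12.960, b = 35.040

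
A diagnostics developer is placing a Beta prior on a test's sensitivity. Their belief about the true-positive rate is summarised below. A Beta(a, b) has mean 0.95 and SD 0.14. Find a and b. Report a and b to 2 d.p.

Variance = 0.14² = 0.0196. The moment-matching identity a+b = μ(1−μ)/Var − 1 gives
a+b = 0.0475/0.0196 − 1 = 1.4235, so a = μ·1.4235 = 1.35 and b = (1−μ)·1.4235 = 0.07.

a = 1.35, b = 0.07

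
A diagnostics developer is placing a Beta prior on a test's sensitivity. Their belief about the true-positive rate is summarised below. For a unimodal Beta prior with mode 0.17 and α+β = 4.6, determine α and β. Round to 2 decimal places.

Mode = (α−1)/(κ−2) with κ = α+β, so α−1 = 0.17·2.6 = 0.44.
α = 1.44; β = κ − α = 3.16.

α = 1.44, β = 3.16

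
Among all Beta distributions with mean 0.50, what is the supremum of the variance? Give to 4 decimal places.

0.2500

Var = μ(1−μ)/(α+β+1), which approaches μ(1−μ) as α+β → 0.
So the supremum is μ(1−μ) = 0.50×0.50 = 0.2500.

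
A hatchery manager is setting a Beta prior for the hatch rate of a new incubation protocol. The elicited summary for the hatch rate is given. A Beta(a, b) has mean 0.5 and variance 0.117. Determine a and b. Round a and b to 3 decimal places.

a = 0.568, b = 0.568

Let s = a+b. The Beta variance is μ(1−μ)/(s+1).
So s+1 = μ(1−μ)/σ² = (0.5×0.5)/0.117 = 0.25/0.117 = 2.1368, giving s = 1.1368.
Then a = μs = 0.5×1.1368 = 0.568 and b = (1−μ)s = 0.5×1.1368 = 0.568.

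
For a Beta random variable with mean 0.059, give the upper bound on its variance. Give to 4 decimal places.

0.0555

Var = μ(1−μ)/(α+β+1), which approaches μ(1−μ) as α+β → 0.
So the supremum is μ(1−μ) = 0.059×0.941 = 0.0555.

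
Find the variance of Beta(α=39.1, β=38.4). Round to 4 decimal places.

0.0032

Var = αβ/[(α+β)²(α+β+1)] = (39.1×38.4)/(77.5²×78.5) = 1501.44/471490.625 = 0.0032.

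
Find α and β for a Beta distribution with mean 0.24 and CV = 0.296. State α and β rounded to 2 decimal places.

σ = CV·μ = 0.296×0.24 = 0.07104, so σ² = 0.005047.
s+1 = μ(1−μ)/σ² = 0.1824/0.005047 = 36.1426, so s = α+β = 35.1426.
α = μs = 8.43, β = (1−μ)s = 26.71.

α = 8.43, β = 26.71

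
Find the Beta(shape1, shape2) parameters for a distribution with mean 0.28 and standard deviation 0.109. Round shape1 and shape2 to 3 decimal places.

First σ² = 0.011881. Setting shape1 = μn, shape2 = (1−μ)n with n = shape1+shape2,
μ(1−μ)/(n+1) = 0.011881 ⇒ n+1 = 0.2016/0.011881 = 16.9683 ⇒ n = 15.9683.
Hence shape1 = 0.28×15.9683 = 4.471, shape2 = 0.72×15.9683 = 11.497.

shape1 = 4.471, shape2 = 11.497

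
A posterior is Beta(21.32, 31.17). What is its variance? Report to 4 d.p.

0.0045

Var = αβ/[(α+β)²(α+β+1)] = (21.32×31.17)/(52.49²×53.49) = 664.5444/147375.653349 = 0.0045.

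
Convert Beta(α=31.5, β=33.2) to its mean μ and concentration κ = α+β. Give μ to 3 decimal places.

μ = 0.487, κ = 64.7

κ = α+β = 31.5+33.2 = 64.7; μ = α/κ = 31.5/64.7 = 0.487.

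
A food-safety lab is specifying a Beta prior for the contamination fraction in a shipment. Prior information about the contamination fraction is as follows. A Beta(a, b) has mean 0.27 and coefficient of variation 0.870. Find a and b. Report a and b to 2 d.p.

a = 0.69, b = 1.88

Var = (CV·μ)² = (0.870×0.27)² = 0.055178.
a+b = μ(1−μ)/Var − 1 = 0.1971/0.055178 − 1 = 2.5721.
Thus a = 0.27·2.5721 = 0.69 and b = 0.73·2.5721 = 1.88.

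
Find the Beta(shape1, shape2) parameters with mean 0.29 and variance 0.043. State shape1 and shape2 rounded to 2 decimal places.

shape1 = 1.10, shape2 = 2.69

Let s = shape1+shape2. The Beta variance is μ(1−μ)/(s+1).
So s+1 = μ(1−μ)/σ² = (0.29×0.71)/0.043 = 0.2059/0.043 = 4.7884, giving s = 3.7884.
Then shape1 = μs = 0.29×3.7884 = 1.10 and shape2 = (1−μ)s = 0.71×3.7884 = 2.69.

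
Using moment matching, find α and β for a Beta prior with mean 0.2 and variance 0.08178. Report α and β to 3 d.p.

Let s = α+β. The Beta variance is μ(1−μ)/(s+1).
So s+1 = μ(1−μ)/σ² = (0.2×0.8)/0.08178 = 0.16/0.08178 = 1.9565, giving s = 0.9565.
Then α = μs = 0.2×0.9565 = 0.191 and β = (1−μ)s = 0.8×0.9565 = 0.765.

α = 0.191, β = 0.765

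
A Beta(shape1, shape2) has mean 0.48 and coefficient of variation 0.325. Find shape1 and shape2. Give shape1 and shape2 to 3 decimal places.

Var = (CV·μ)² = (0.325×0.48)² = 0.024336.
shape1+shape2 = μ(1−μ)/Var − 1 = 0.2496/0.024336 − 1 = 9.2564.
Thus shape1 = 0.48·9.2564 = 4.443 and shape2 = 0.52·9.2564 = 4.813.

shape1 = 4.443, shape2 = 4.813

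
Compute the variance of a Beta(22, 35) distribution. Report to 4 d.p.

μ = 22/57 = 0.385965; Var = μ(1−μ)/(α+β+1) = 0.2369960/58 = 0.0041.

0.0041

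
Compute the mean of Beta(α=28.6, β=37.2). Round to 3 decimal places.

0.435

The Beta mean is α/(α+β) = 28.6/(28.6+37.2) = 0.435.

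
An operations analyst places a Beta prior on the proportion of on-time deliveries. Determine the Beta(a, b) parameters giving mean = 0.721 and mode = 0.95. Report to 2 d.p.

Let s = a+b. Mean gives a = μs = 0.721s; mode gives (a−1)/(s−2) = 0.95.
Substituting: 0.721s − 1 = 0.95(s−2) = 0.95s − 1.90, so -0.229s = -0.90 and s = 3.9301.
Then a = 0.721×3.9301 = 2.83 and b = s−a = 1.10.

a = 2.83, b = 1.10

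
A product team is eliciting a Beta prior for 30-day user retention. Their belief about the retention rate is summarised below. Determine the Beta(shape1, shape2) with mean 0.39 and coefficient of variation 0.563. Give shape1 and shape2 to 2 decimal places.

shape1 = 1.53, shape2 = 2.40

σ = CV·μ = 0.563×0.39 = 0.21957, so σ² = 0.048211.
s+1 = μ(1−μ)/σ² = 0.2379/0.048211 = 4.9346, so s = shape1+shape2 = 3.9346.
shape1 = μs = 1.53, shape2 = (1−μ)s = 2.40.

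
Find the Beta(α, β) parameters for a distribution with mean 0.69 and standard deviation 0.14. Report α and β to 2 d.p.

First σ² = 0.0196. Setting α = μn, β = (1−μ)n with n = α+β,
μ(1−μ)/(n+1) = 0.0196 ⇒ n+1 = 0.2139/0.0196 = 10.9133 ⇒ n = 9.9133.
Hence α = 0.69×9.9133 = 6.84, β = 0.31×9.9133 = 3.07.

α = 6.84, β = 3.07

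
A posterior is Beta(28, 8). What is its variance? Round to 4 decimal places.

0.0047

Var = αβ/[(α+β)²(α+β+1)] = (28×8)/(36²×37) = 224/47952 = 0.0047.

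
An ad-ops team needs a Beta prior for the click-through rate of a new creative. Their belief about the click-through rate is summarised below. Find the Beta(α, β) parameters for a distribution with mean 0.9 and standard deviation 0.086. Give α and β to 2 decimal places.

α = 10.05, β = 1.12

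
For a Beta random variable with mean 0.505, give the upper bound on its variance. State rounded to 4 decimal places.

0.2500

For fixed mean μ the Beta variance is μ(1−μ)/(α+β+1), increasing as α+β decreases.
Its least upper bound (not attained) is μ(1−μ) = 0.505·0.495 = 0.2500.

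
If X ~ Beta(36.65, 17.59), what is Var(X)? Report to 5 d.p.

Var = αβ/[(α+β)²(α+β+1)] = (36.65×17.59)/(54.24²×55.24) = 644.6735/162514.842624 = 0.00397.

0.00397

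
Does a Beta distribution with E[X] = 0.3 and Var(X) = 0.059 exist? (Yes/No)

Yes

For any Beta, Var(X) < E[X]·(1−E[X]).
Here μ(1−μ) = 0.3×0.7 = 0.21, and 0.059 < 0.21.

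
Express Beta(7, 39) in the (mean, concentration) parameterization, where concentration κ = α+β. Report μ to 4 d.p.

μ = 0.1522, κ = 46

κ = α+β = 7+39 = 46; μ = α/κ = 7/46 = 0.1522.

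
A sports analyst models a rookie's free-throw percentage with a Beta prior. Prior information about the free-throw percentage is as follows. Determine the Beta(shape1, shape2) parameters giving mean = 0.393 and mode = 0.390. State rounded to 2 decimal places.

shape1 = 28.82, shape2 = 44.51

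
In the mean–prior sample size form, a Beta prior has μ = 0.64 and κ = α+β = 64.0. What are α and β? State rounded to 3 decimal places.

α = 40.960, β = 23.040

Split κ in proportion μ : (1−μ): α = 0.64·64.0 = 40.960, β = 64.0 − 40.960 = 23.040.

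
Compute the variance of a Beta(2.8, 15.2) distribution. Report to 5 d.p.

μ = 2.8/18.0 = 0.155556; Var = μ(1−μ)/(α+β+1) = 0.1313580/19.0 = 0.00691.

0.00691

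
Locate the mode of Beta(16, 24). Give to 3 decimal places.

0.395

The density x^(α−1)(1−x)^(β−1) is maximised at (α−1)/(α+β−2) = 15/38 = 0.395.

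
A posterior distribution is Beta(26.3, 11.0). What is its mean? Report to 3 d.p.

The Beta mean is α/(α+β) = 26.3/(26.3+11.0) = 0.705.

0.705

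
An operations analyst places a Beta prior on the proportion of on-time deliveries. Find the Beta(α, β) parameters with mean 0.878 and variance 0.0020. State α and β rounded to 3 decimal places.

By moment matching, α+β = μ(1−μ)/σ² − 1 = (0.878·0.122)/0.0020 − 1 = 53.5580 − 1 = 52.5580.
Since α/(α+β) = μ, α = 0.878·52.5580 = 46.146 and β = 0.122·52.5580 = 6.412.

α = 46.146, β = 6.412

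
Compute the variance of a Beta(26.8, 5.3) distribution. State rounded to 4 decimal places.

α+β = 32.1 and αβ = 142.04, so Var = αβ/[(α+β)²(α+β+1)] = 142.04/34106.571 = 0.0042.

0.0042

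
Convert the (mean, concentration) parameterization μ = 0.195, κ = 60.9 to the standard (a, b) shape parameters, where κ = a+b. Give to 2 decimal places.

a = 11.88, b = 49.02

a = μκ = 0.195×60.9 = 11.88 and b = (1−μ)κ = 0.805×60.9 = 49.02.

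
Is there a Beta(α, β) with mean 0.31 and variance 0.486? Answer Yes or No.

No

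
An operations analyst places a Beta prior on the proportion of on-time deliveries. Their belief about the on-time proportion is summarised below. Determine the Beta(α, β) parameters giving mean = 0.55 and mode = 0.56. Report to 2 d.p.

Let s = α+β. Mean gives α = μs = 0.55s; mode gives (α−1)/(s−2) = 0.56.
Substituting: 0.55s − 1 = 0.56(s−2) = 0.56s − 1.12, so -0.01s = -0.12 and s = 12.0000.
Then α = 0.55×12.0000 = 6.60 and β = s−α = 5.40.

α = 6.60, β = 5.40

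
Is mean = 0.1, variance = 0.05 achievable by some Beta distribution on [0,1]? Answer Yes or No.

The Beta variance bound is σ² < μ(1−μ).
Here μ(1−μ) = 0.1×0.9 = 0.09, and 0.05 < 0.09.

Yes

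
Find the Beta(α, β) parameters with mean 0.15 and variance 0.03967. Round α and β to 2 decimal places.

α = 0.33, β = 1.88

By moment matching, α+β = μ(1−μ)/σ² − 1 = (0.15·0.85)/0.03967 − 1 = 3.2140 − 1 = 2.2140.
Since α/(α+β) = μ, α = 0.15·2.2140 = 0.33 and β = 0.85·2.2140 = 1.88.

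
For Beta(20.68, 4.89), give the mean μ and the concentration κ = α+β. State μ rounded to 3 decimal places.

μ = 0.809, κ = 25.57

κ = α+β = 20.68+4.89 = 25.57; μ = α/κ = 20.68/25.57 = 0.809.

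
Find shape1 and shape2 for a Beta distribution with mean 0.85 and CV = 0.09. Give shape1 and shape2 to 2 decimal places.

shape1 = 17.67, shape2 = 3.12

Var = (CV·μ)² = (0.09×0.85)² = 0.005852.
shape1+shape2 = μ(1−μ)/Var − 1 = 0.1275/0.005852 − 1 = 20.7865.
Thus shape1 = 0.85·20.7865 = 17.67 and shape2 = 0.15·20.7865 = 3.12.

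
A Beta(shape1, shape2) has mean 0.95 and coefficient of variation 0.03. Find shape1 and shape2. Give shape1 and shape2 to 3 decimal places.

shape1 = 54.606, shape2 = 2.874

σ = CV·μ = 0.03×0.95 = 0.02850, so σ² = 0.000812.
s+1 = μ(1−μ)/σ² = 0.0475/0.000812 = 58.4795, so s = shape1+shape2 = 57.4795.
shape1 = μs = 54.606, shape2 = (1−μ)s = 2.874.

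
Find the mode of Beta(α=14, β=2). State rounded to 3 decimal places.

0.929

With α,β > 1, mode = (α−1)/(α+β−2) = 13/14 = 0.929.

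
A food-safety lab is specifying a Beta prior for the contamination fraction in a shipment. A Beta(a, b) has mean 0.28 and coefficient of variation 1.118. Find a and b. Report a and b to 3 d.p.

Var = (CV·μ)² = (1.118×0.28)² = 0.097994.
a+b = μ(1−μ)/Var − 1 = 0.2016/0.097994 − 1 = 1.0573.
Thus a = 0.28·1.0573 = 0.296 and b = 0.72·1.0573 = 0.761.

a = 0.296, b = 0.761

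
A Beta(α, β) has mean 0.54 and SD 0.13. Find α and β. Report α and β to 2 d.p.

Variance = 0.13² = 0.0169. The moment-matching identity α+β = μ(1−μ)/Var − 1 gives
α+β = 0.2484/0.0169 − 1 = 13.6982, so α = μ·13.6982 = 7.40 and β = (1−μ)·13.6982 = 6.30.

α = 7.40, β = 6.30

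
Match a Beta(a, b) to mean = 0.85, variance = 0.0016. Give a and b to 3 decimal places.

a = 66.884, b = 11.803

By moment matching, a+b = μ(1−μ)/σ² − 1 = (0.85·0.15)/0.0016 − 1 = 79.6875 − 1 = 78.6875.
Since a/(a+b) = μ, a = 0.85·78.6875 = 66.884 and b = 0.15·78.6875 = 11.803.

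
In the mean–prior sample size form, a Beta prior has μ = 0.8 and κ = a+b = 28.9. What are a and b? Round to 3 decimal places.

a = 23.120, b = 5.780

Split κ in proportion μ : (1−μ): a = 0.8·28.9 = 23.120, b = 28.9 − 23.120 = 5.780.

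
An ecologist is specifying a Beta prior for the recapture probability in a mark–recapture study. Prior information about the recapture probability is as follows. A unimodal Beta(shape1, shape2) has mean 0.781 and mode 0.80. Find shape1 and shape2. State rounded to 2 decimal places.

shape1 = 24.66, shape2 = 6.92

Let s = shape1+shape2. Mean gives shape1 = μs = 0.781s; mode gives (shape1−1)/(s−2) = 0.80.
Substituting: 0.781s − 1 = 0.80(s−2) = 0.80s − 1.60, so -0.019s = -0.60 and s = 31.5789.
Then shape1 = 0.781×31.5789 = 24.66 and shape2 = s−shape1 = 6.92.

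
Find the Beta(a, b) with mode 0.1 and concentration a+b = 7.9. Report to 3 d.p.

Since the density peak of Beta(a,b) is at (a−1)/(a+b−2),
a = 1 + 0.1(7.9−2) = 1.590 and b = 7.9 − 1.590 = 6.310.

a = 1.590, b = 6.310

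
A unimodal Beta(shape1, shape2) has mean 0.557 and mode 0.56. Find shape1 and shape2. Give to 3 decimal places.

shape1 = 22.280, shape2 = 17.720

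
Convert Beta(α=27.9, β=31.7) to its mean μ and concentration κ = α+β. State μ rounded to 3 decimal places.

μ = 0.468, κ = 59.6

κ = α+β = 27.9+31.7 = 59.6; μ = α/κ = 27.9/59.6 = 0.468.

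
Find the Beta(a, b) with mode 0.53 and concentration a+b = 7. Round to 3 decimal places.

Since the density peak of Beta(a,b) is at (a−1)/(a+b−2),
a = 1 + 0.53(7−2) = 3.650 and b = 7 − 3.650 = 3.350.

a = 3.650, b = 3.350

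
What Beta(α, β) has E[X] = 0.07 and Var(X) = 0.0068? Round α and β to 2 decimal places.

α = 0.60, β = 7.97

Let s = α+β. The Beta variance is μ(1−μ)/(s+1).
So s+1 = μ(1−μ)/σ² = (0.07×0.93)/0.0068 = 0.0651/0.0068 = 9.5735, giving s = 8.5735.
Then α = μs = 0.07×8.5735 = 0.60 and β = (1−μ)s = 0.93×8.5735 = 7.97.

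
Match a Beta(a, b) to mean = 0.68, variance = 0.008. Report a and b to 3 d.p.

By moment matching, a+b = μ(1−μ)/σ² − 1 = (0.68·0.32)/0.008 − 1 = 27.2000 − 1 = 26.2000.
Since a/(a+b) = μ, a = 0.68·26.2000 = 17.816 and b = 0.32·26.2000 = 8.384.

a = 17.816, b = 8.384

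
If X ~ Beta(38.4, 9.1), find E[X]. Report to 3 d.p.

E[X] = α/(α+β) = 38.4/47.5 = 0.808.

0.808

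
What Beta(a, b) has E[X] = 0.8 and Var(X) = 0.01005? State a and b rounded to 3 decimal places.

a = 11.936, b = 2.984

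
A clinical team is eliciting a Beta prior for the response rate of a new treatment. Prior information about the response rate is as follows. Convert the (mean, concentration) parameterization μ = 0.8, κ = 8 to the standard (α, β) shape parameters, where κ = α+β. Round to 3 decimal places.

α = μκ = 0.8×8 = 6.400 and β = (1−μ)κ = 0.2×8 = 1.600.

α = 6.400, β = 1.600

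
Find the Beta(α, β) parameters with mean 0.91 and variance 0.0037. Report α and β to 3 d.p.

α = 19.233, β = 1.902

Write ν = α+β; then α = μν and Var = μ(1−μ)/(ν+1).
ν = μ(1−μ)/Var − 1 = 0.0819/0.0037 − 1 = 21.1351.
α = 0.91·21.1351 = 19.233, β = 0.09·21.1351 = 1.902.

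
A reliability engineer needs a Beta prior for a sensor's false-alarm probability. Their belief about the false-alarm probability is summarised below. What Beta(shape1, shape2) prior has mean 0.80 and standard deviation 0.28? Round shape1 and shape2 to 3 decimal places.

shape1 = 0.833, shape2 = 0.208

First σ² = 0.0784. Setting shape1 = μn, shape2 = (1−μ)n with n = shape1+shape2,
μ(1−μ)/(n+1) = 0.0784 ⇒ n+1 = 0.1600/0.0784 = 2.0408 ⇒ n = 1.0408.
Hence shape1 = 0.80×1.0408 = 0.833, shape2 = 0.20×1.0408 = 0.208.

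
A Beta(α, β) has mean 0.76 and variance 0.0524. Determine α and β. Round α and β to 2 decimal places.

Let s = α+β. The Beta variance is μ(1−μ)/(s+1).
So s+1 = μ(1−μ)/σ² = (0.76×0.24)/0.0524 = 0.1824/0.0524 = 3.4809, giving s = 2.4809.
Then α = μs = 0.76×2.4809 = 1.89 and β = (1−μ)s = 0.24×2.4809 = 0.60.

α = 1.89, β = 0.60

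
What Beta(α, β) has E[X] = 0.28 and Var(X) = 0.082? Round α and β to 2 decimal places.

α = 0.41, β = 1.05

By moment matching, α+β = μ(1−μ)/σ² − 1 = (0.28·0.72)/0.082 − 1 = 2.4585 − 1 = 1.4585.
Since α/(α+β) = μ, α = 0.28·1.4585 = 0.41 and β = 0.72·1.4585 = 1.05.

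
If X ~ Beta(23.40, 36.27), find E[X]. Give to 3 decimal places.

0.392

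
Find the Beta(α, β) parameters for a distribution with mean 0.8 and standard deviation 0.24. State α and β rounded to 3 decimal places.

α = 1.422, β = 0.356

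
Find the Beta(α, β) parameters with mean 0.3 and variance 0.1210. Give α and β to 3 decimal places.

α = 0.221, β = 0.515

Let s = α+β. The Beta variance is μ(1−μ)/(s+1).
So s+1 = μ(1−μ)/σ² = (0.3×0.7)/0.1210 = 0.21/0.1210 = 1.7355, giving s = 0.7355.
Then α = μs = 0.3×0.7355 = 0.221 and β = (1−μ)s = 0.7×0.7355 = 0.515.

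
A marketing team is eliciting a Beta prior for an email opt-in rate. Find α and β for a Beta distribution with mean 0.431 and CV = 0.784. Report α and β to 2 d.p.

Var = (CV·μ)² = (0.784×0.431)² = 0.114179.
α+β = μ(1−μ)/Var − 1 = 0.245239/0.114179 − 1 = 1.1478.
Thus α = 0.431·1.1478 = 0.49 and β = 0.569·1.1478 = 0.65.

α = 0.49, β = 0.65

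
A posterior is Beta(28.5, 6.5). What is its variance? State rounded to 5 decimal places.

0.00420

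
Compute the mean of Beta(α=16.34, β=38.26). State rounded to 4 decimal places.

0.2993

E[X] = α/(α+β) = 16.34/54.60 = 0.2993.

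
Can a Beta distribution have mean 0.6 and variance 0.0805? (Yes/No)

Yes

For any Beta, Var(X) < E[X]·(1−E[X]).
Here μ(1−μ) = 0.6×0.4 = 0.24, and 0.0805 < 0.24.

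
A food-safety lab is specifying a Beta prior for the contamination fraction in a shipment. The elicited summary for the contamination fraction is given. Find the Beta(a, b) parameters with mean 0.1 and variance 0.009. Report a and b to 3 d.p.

a = 0.900, b = 8.100

By moment matching, a+b = μ(1−μ)/σ² − 1 = (0.1·0.9)/0.009 − 1 = 10.0000 − 1 = 9.0000.
Since a/(a+b) = μ, a = 0.1·9.0000 = 0.900 and b = 0.9·9.0000 = 8.100.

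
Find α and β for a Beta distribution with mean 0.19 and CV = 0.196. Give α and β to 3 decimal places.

Var = (CV·μ)² = (0.196×0.19)² = 0.001387.
α+β = μ(1−μ)/Var − 1 = 0.1539/0.001387 − 1 = 109.9735.
Thus α = 0.19·109.9735 = 20.895 and β = 0.81·109.9735 = 89.079.

α = 20.895, β = 89.079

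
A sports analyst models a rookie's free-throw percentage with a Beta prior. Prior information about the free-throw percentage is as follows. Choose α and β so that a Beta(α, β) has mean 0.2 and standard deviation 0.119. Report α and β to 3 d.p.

σ² = 0.119² = 0.014161.
With s = α+β, Var = μ(1−μ)/(s+1), so s+1 = (0.2×0.8)/0.014161 = 11.2986 and s = 10.2986.
α = μs = 2.060, β = (1−μ)s = 8.239.

α = 2.060, β = 8.239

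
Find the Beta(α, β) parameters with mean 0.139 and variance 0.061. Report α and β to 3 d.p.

α = 0.134, β = 0.828

Write ν = α+β; then α = μν and Var = μ(1−μ)/(ν+1).
ν = μ(1−μ)/Var − 1 = 0.119679/0.061 − 1 = 0.9620.
α = 0.139·0.9620 = 0.134, β = 0.861·0.9620 = 0.828.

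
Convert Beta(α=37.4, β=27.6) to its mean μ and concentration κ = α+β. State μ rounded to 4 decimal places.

μ = 0.5754, κ = 65.0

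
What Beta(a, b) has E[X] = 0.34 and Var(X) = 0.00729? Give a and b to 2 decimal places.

a = 10.13, b = 19.66

By moment matching, a+b = μ(1−μ)/σ² − 1 = (0.34·0.66)/0.00729 − 1 = 30.7819 − 1 = 29.7819.
Since a/(a+b) = μ, a = 0.34·29.7819 = 10.13 and b = 0.66·29.7819 = 19.66.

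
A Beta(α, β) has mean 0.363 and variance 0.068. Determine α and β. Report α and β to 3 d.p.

Let s = α+β. The Beta variance is μ(1−μ)/(s+1).
So s+1 = μ(1−μ)/σ² = (0.363×0.637)/0.068 = 0.231231/0.068 = 3.4005, giving s = 2.4005.
Then α = μs = 0.363×2.4005 = 0.871 and β = (1−μ)s = 0.637×2.4005 = 1.529.

α = 0.871, β = 1.529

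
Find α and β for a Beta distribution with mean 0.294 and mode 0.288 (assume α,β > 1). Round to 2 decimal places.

α = 20.78, β = 49.89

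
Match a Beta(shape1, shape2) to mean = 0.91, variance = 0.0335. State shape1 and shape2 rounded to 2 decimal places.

shape1 = 1.31, shape2 = 0.13

Write ν = shape1+shape2; then shape1 = μν and Var = μ(1−μ)/(ν+1).
ν = μ(1−μ)/Var − 1 = 0.0819/0.0335 − 1 = 1.4448.
shape1 = 0.91·1.4448 = 1.31, shape2 = 0.09·1.4448 = 0.13.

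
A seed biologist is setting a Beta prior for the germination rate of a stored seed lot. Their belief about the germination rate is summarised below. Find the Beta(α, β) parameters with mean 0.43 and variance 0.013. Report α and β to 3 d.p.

α = 7.677, β = 10.177

Let s = α+β. The Beta variance is μ(1−μ)/(s+1).
So s+1 = μ(1−μ)/σ² = (0.43×0.57)/0.013 = 0.2451/0.013 = 18.8538, giving s = 17.8538.
Then α = μs = 0.43×17.8538 = 7.677 and β = (1−μ)s = 0.57×17.8538 = 10.177.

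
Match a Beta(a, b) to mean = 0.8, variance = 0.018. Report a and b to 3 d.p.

a = 6.311, b = 1.578

Let s = a+b. The Beta variance is μ(1−μ)/(s+1).
So s+1 = μ(1−μ)/σ² = (0.8×0.2)/0.018 = 0.16/0.018 = 8.8889, giving s = 7.8889.
Then a = μs = 0.8×7.8889 = 6.311 and b = (1−μ)s = 0.2×7.8889 = 1.578.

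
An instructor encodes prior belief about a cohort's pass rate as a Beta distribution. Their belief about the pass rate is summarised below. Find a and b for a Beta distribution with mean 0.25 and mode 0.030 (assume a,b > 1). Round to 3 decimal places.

With s = a+b: μ = a/s and mode = (a−1)/(s−2). Eliminating a = μs,
μs − 1 = m(s−2) ⇒ s(μ−m) = 1−2m ⇒ s = 0.940/0.220 = 4.2727.
So a = μs = 1.068, b = (1−μ)s = 3.205.

a = 1.068, b = 3.205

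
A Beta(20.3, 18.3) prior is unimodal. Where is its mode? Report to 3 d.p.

0.527

The density x^(α−1)(1−x)^(β−1) is maximised at (α−1)/(α+β−2) = 19.3/36.6 = 0.527.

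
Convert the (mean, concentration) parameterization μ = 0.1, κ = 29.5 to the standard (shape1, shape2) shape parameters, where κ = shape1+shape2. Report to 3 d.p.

shape1 = μκ = 0.1×29.5 = 2.950 and shape2 = (1−μ)κ = 0.9×29.5 = 26.550.

shape1 = 2.950, shape2 = 26.550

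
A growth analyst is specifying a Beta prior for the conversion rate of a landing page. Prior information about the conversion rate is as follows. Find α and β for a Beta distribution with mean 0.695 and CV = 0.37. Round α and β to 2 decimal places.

α = 1.53, β = 0.67

σ = CV·μ = 0.37×0.695 = 0.25715, so σ² = 0.066126.
s+1 = μ(1−μ)/σ² = 0.211975/0.066126 = 3.2056, so s = α+β = 2.2056.
α = μs = 1.53, β = (1−μ)s = 0.67.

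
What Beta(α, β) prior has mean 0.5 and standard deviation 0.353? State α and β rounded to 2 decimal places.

α = 0.50, β = 0.50

First σ² = 0.124609. Setting α = μn, β = (1−μ)n with n = α+β,
μ(1−μ)/(n+1) = 0.124609 ⇒ n+1 = 0.25/0.124609 = 2.0063 ⇒ n = 1.0063.
Hence α = 0.5×1.0063 = 0.50, β = 0.5×1.0063 = 0.50.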